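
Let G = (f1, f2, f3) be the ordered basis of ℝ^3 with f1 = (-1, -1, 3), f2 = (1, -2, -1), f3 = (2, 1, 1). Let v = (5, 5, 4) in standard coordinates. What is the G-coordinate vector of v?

[v]_G is the unique c with M c = v, where M has columns f1, ..., f3.
Solving this 3x3 system gives c = (0, -1, 3).
Check: 0·f1 - f2 + 3f3 = (5, 5, 4).

(0, -1, 3)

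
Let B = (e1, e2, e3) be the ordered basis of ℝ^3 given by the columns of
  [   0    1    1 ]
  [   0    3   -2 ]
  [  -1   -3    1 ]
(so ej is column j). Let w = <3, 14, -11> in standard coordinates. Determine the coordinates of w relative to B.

<-2, 4, -1>

[w]_B is the unique c with M c = w, where M has columns e1, ..., e3.
Solving this 3x3 system gives c = (-2, 4, -1).
Check: -2e1 + 4e2 - e3 = <3, 14, -11>.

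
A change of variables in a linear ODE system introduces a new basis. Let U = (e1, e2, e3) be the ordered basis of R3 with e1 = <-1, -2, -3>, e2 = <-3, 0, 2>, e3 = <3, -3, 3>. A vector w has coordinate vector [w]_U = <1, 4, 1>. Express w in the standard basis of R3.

<-10, -5, 8>

The coordinates say w = e1 + 4e2 + e3; adding the scaled basis vectors gives <-10, -5, 8>.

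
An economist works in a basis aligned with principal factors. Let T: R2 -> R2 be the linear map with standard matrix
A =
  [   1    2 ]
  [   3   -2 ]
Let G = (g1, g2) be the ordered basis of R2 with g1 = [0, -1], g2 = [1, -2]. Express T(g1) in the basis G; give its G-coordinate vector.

[2, -2]

Compute T(g1) = A g1 = [-2, 2] in standard coordinates.
Then write this in G-coordinates: solve for y in y_1 g1 + y_2 g2 = [-2, 2].
This gives y = [2, -2], which is column 1 of [T]_G.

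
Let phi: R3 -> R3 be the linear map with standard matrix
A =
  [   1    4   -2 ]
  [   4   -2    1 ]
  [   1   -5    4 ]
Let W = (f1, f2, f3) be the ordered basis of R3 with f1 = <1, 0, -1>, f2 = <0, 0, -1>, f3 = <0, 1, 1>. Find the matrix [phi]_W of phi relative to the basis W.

The j-th column of [phi]_W is [phi(fj)]_W.
phi(f1) = A f1 = <3, 3, -3> = 3f1 + 3f2 + 3f3, so column 1 is <3, 3, 3>.
Repeating for f2, f3 and assembling the columns gives [[3, 2, 2], [3, 1, -2], [3, -1, -1]].

[[3, 2, 2], [3, 1, -2], [3, -1, -1]]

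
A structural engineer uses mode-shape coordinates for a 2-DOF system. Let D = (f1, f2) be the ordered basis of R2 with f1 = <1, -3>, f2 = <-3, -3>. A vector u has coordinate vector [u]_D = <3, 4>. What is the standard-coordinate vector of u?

u = M [u]_D, where M has columns f1, f2.
Carrying out the matrix-vector product, u = <-9, -21>.

<-9, -21>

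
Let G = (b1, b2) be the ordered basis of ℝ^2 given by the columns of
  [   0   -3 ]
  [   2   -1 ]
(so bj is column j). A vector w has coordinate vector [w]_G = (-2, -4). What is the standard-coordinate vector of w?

By definition w = -2b1 - 4b2.
Summing componentwise gives (12, 0).

(12, 0)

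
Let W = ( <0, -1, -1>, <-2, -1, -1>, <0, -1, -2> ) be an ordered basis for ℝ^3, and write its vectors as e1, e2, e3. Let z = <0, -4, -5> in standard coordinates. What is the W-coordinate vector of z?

<3, 0, 1>

We seek scalars with c_1 e1 + ... + c_3 e3 = z; equivalently solve M c = z where the columns of M are e1, ..., e3.
Row-reducing the augmented matrix [M | z] gives c = (3, 0, 1).
Check: 3e1 + 0·e2 + e3 = <0, -4, -5>.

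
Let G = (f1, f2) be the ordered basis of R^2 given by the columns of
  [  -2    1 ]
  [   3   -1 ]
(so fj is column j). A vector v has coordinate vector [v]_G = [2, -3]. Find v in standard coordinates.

[-7, 9]

By definition v = 2f1 - 3f2.
Summing componentwise gives [-7, 9].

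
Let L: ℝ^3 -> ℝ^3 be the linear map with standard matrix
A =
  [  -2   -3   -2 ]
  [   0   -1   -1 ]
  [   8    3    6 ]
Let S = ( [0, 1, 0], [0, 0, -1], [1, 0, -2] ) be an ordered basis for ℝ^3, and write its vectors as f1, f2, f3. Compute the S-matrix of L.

[[-1, 1, 2], [3, 2, 0], [-3, 2, 2]]

The j-th column of [L]_S is [L(fj)]_S.
L(f1) = A f1 = [-3, -1, 3] = -f1 + 3f2 - 3f3, so column 1 is [-1, 3, -3].
Repeating for f2, f3 and assembling the columns gives [[-1, 1, 2], [3, 2, 0], [-3, 2, 2]].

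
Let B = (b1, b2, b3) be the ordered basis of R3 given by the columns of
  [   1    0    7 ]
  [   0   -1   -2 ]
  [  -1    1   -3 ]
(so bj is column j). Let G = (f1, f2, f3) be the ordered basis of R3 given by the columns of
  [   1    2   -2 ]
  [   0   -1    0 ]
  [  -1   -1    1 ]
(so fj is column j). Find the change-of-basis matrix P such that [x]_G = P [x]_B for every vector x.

[[1, -2, -1], [0, 1, 2], [0, 0, -2]]

Column j of P is [bj]_G, since P maps B-coordinates to G-coordinates.
Expressing b1 in G: b1 = f1 + 0·f2 + 0·f3, so column 1 of P is <1, 0, 0>.
Doing the same for each bj gives P = [[1, -2, -1], [0, 1, 2], [0, 0, -2]].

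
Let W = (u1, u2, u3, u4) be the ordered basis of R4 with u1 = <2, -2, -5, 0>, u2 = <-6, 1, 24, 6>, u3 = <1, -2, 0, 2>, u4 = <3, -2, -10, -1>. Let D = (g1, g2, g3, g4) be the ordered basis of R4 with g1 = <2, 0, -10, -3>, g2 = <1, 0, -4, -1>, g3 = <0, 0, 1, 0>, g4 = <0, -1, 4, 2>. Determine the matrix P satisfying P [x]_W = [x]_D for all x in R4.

[[2, -2, 1, 2], [-2, -2, -1, -1], [-1, 0, -2, -2], [2, -1, 2, 2]]

Column j of P is [uj]_D, since P maps W-coordinates to D-coordinates.
Expressing u1 in D: u1 = 2g1 - 2g2 - g3 + 2g4, so column 1 of P is <2, -2, -1, 2>.
Doing the same for each uj gives P = [[2, -2, 1, 2], [-2, -2, -1, -1], [-1, 0, -2, -2], [2, -1, 2, 2]].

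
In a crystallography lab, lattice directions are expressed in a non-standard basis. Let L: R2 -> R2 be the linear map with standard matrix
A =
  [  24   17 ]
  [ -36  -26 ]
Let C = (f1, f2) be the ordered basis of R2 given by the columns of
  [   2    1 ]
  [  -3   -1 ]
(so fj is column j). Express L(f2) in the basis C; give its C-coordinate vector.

(3, 1)

Compute L(f2) = A f2 = (7, -10) in standard coordinates.
Then write this in C-coordinates: solve for y in y_1 f1 + y_2 f2 = (7, -10).
This gives y = (3, 1), which is column 2 of [L]_C.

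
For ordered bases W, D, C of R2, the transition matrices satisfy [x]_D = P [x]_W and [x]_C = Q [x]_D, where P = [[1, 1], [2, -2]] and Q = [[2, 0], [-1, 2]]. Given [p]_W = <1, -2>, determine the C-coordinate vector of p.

<-2, 13>

First [p]_D = P [p]_W = <-1, 6>.
Then [p]_C = Q [p]_D = <-2, 13>.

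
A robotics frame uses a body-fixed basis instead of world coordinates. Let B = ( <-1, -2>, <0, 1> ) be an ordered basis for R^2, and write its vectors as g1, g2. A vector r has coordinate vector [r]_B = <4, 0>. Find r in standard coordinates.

r = M [r]_B, where M has columns g1, g2.
Carrying out the matrix-vector product, r = <-4, -8>.

<-4, -8>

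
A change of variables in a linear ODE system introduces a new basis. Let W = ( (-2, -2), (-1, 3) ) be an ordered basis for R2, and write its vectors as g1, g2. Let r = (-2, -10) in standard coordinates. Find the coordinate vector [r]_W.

[r]_W is the unique c with M c = r, where M has columns g1, g2.
System: -2c_1 - c_2 = -2, -2c_1 + 3c_2 = -10; solving gives c_1 = 2, c_2 = -2.
Check: 2g1 - 2g2 = (-2, -10).

(2, -2)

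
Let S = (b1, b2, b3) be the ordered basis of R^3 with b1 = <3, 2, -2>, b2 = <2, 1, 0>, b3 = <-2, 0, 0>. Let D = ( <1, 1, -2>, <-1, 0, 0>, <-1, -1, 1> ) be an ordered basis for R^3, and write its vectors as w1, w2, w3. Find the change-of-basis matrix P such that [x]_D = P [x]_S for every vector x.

Column j of P is [bj]_D, since P maps S-coordinates to D-coordinates.
Expressing b1 in D: b1 = 0·w1 - w2 - 2w3, so column 1 of P is <0, -1, -2>.
Doing the same for each bj gives P = [[0, -1, 0], [-1, -1, 2], [-2, -2, 0]].

[[0, -1, 0], [-1, -1, 2], [-2, -2, 0]]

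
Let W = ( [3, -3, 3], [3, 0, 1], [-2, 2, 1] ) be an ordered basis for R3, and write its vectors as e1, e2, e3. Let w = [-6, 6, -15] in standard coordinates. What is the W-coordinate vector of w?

[-4, 0, -3]

Write w = c_1 e1 + ... + c_3 e3 and solve for the c_i.
Row-reducing the augmented matrix [M | w] gives c = (-4, 0, -3).
Check: -4e1 + 0·e2 - 3e3 = [-6, 6, -15].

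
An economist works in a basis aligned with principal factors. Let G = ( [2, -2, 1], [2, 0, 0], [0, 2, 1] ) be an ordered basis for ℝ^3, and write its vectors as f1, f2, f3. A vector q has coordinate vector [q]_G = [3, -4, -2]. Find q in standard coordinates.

q = M [q]_G, where M has columns f1, ..., f3.
Carrying out the matrix-vector product, q = [-2, -10, 1].

[-2, -10, 1]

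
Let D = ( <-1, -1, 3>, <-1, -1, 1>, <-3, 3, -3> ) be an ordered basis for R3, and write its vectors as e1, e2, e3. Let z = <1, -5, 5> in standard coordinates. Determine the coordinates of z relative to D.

We seek scalars with c_1 e1 + ... + c_3 e3 = z; equivalently solve M c = z where the columns of M are e1, ..., e3.
Gaussian elimination on [M | z] yields c = (0, 2, -1).
Check: 0·e1 + 2e2 - e3 = <1, -5, 5>.

<0, 2, -1>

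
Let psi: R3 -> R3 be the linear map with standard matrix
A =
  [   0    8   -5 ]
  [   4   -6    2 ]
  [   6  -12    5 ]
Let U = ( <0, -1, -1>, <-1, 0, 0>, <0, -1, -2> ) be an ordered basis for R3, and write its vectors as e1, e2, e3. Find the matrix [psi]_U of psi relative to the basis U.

[[-1, 2, -2], [3, 0, -2], [-3, 2, 0]]

Let P have columns e1, ..., e3. Then [psi]_U = P^(-1) A P.
Here det P = 1, so P^(-1) is integer; computing A P first and then P^(-1)(A P) gives [[-1, 2, -2], [3, 0, -2], [-3, 2, 0]].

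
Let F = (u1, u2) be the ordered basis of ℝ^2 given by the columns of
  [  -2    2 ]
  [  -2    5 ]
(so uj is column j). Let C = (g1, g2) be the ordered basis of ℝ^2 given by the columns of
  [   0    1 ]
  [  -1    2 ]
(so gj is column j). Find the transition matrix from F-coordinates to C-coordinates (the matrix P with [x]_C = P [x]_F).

[[-2, -1], [-2, 2]]

Column j of P is [uj]_C, since P maps F-coordinates to C-coordinates.
Expressing u1 in C: u1 = -2g1 - 2g2, so column 1 of P is <-2, -2>.
Doing the same for each uj gives P = [[-2, -1], [-2, 2]].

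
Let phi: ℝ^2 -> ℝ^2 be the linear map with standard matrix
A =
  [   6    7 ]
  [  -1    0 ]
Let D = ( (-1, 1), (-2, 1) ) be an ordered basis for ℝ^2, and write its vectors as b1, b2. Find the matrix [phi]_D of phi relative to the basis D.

With P the matrix whose columns are b1, b2, [phi]_D = P^(-1) A P.
Column by column: phi(b1) = A b1 = (1, 1); its D-coordinates (3, -2) give column 1.
Continuing for each basis vector yields [phi]_D = [[3, -1], [-2, 3]].

[[3, -1], [-2, 3]]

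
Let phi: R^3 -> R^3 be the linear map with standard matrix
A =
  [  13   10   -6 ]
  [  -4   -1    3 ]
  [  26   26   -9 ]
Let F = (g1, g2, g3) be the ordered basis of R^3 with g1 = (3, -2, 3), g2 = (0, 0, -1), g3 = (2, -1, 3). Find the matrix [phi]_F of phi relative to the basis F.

[[1, 0, -2], [1, 0, 1], [-1, 3, 2]]

The j-th column of [phi]_F is [phi(gj)]_F.
phi(g1) = A g1 = (1, -1, -1) = g1 + g2 - g3, so column 1 is (1, 1, -1).
Repeating for g2, g3 and assembling the columns gives [[1, 0, -2], [1, 0, 1], [-1, 3, 2]].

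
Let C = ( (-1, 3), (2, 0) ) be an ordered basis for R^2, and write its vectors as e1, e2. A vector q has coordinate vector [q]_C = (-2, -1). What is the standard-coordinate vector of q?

(0, -6)

The coordinates say q = -2e1 - e2; adding the scaled basis vectors gives (0, -6).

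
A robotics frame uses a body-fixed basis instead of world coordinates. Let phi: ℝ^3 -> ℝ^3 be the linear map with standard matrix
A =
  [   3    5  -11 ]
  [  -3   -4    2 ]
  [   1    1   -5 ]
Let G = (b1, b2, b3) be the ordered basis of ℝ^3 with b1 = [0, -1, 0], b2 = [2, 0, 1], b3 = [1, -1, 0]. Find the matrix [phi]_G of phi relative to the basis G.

The j-th column of [phi]_G is [phi(bj)]_G.
phi(b1) = A b1 = [-5, 4, -1] = -b1 - b2 - 3b3, so column 1 is [-1, -1, -3].
Repeating for b2, b3 and assembling the columns gives [[-1, 3, 1], [-1, -3, 0], [-3, 1, -2]].

[[-1, 3, 1], [-1, -3, 0], [-3, 1, -2]]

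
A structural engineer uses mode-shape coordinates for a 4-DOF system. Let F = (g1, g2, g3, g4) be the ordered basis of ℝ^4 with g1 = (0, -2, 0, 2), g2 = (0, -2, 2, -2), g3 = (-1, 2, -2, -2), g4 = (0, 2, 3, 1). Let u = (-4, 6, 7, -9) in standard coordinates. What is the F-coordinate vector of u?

(1, 3, 4, 3)

We seek scalars with c_1 g1 + ... + c_4 g4 = u; equivalently solve M c = u where the columns of M are g1, ..., g4.
Solving this 4x4 system gives c = (1, 3, 4, 3).
Check: g1 + 3g2 + 4g3 + 3g4 = (-4, 6, 7, -9).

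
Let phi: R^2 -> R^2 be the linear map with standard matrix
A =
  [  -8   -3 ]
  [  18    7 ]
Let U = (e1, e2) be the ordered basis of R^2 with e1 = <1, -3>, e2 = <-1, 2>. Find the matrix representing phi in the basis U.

[[1, 0], [0, -2]]

Let P have columns e1, e2. Then [phi]_U = P^(-1) A P.
Here det P = -1, so P^(-1) is integer; computing A P first and then P^(-1)(A P) gives [[1, 0], [0, -2]].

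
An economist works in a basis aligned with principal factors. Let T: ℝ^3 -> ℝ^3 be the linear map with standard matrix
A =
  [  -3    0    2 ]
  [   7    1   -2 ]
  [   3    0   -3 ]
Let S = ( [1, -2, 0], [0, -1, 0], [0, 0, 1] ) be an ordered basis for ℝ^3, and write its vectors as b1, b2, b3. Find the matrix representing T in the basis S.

The j-th column of [T]_S is [T(bj)]_S.
T(b1) = A b1 = [-3, 5, 3] = -3b1 + b2 + 3b3, so column 1 is [-3, 1, 3].
Repeating for b2, b3 and assembling the columns gives [[-3, 0, 2], [1, 1, -2], [3, 0, -3]].

[[-3, 0, 2], [1, 1, -2], [3, 0, -3]]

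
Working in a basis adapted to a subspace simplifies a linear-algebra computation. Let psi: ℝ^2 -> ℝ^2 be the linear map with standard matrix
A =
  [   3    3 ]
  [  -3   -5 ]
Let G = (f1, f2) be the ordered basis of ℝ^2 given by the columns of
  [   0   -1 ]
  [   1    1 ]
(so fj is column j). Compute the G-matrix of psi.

The j-th column of [psi]_G is [psi(fj)]_G.
psi(f1) = A f1 = <3, -5> = -2f1 - 3f2, so column 1 is <-2, -3>.
Repeating for f2 and assembling the columns gives [[-2, -2], [-3, 0]].

[[-2, -2], [-3, 0]]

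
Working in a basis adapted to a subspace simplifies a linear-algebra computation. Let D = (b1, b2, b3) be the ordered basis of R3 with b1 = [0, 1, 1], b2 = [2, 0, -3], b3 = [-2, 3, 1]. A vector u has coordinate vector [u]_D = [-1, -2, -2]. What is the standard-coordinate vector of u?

[0, -7, 3]

u = M [u]_D, where M has columns b1, ..., b3.
Carrying out the matrix-vector product, u = [0, -7, 3].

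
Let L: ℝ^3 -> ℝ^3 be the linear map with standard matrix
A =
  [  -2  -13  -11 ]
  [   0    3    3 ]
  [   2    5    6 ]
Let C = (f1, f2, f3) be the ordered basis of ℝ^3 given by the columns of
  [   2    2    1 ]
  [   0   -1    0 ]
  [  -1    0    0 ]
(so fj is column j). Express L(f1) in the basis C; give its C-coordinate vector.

Compute L(f1) = A f1 = (7, -3, -2) in standard coordinates.
Then write this in C-coordinates: solve for y in y_1 f1 + ... + y_3 f3 = (7, -3, -2).
This gives y = (2, 3, -3), which is column 1 of [L]_C.

(2, 3, -3)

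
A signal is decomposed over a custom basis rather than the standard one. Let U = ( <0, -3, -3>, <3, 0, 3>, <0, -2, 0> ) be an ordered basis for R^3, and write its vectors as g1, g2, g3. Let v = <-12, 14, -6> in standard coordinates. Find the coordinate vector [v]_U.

<-2, -4, -4>

We seek scalars with c_1 g1 + ... + c_3 g3 = v; equivalently solve M c = v where the columns of M are g1, ..., g3.
Gaussian elimination on [M | v] yields c = (-2, -4, -4).
Check: -2g1 - 4g2 - 4g3 = <-12, 14, -6>.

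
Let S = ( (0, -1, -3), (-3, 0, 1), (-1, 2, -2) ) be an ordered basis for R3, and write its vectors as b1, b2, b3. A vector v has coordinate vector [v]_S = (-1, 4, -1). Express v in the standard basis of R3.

v = M [v]_S, where M has columns b1, ..., b3.
Carrying out the matrix-vector product, v = (-11, -1, 9).

(-11, -1, 9)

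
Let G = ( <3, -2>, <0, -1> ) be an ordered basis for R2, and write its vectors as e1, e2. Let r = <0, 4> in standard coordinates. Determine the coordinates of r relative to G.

<0, -4>

[r]_G is the unique c with M c = r, where M has columns e1, e2.
System: 3c_1 + 0c_2 = 0, -2c_1 - c_2 = 4; solving gives c_1 = 0, c_2 = -4.
Check: 0·e1 - 4e2 = <0, 4>.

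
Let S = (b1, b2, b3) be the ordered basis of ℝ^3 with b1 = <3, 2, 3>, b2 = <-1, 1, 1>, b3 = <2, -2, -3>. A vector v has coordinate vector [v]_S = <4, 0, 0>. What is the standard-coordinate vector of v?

<12, 8, 12>

By definition v = 4b1 + 0·b2 + 0·b3.
Summing componentwise gives <12, 8, 12>.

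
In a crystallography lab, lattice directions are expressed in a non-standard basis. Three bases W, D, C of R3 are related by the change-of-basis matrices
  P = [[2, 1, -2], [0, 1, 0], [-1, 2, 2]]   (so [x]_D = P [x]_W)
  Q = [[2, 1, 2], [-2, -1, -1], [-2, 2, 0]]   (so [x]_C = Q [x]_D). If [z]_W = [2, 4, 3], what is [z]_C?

[32, -20, 4]

Composing the changes, [z]_C = Q P [z]_W.
Q P = [[2, 7, 0], [-3, -5, 2], [-4, 0, 4]]; applying this to [2, 4, 3] gives [32, -20, 4].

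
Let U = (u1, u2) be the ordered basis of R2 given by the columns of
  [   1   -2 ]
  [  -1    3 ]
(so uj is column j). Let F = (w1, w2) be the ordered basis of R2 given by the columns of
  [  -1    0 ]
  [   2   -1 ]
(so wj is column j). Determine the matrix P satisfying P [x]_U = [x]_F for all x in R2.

[[-1, 2], [-1, 1]]

Let M have columns uj and N have columns wj. Then for every x, N [x]_F = x = M [x]_U, so P = N^(-1) M.
Since det N = 1, N^(-1) has integer entries; multiplying gives P = [[-1, 2], [-1, 1]].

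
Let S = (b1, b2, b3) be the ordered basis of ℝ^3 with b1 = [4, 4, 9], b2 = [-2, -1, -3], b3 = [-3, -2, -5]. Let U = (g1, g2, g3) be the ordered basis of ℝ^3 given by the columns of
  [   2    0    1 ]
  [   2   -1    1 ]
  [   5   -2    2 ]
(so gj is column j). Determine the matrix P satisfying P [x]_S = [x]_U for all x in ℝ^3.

Column j of P is [bj]_U, since P maps S-coordinates to U-coordinates.
Expressing b1 in U: b1 = g1 + 0·g2 + 2g3, so column 1 of P is [1, 0, 2].
Doing the same for each bj gives P = [[1, -1, -1], [0, -1, -1], [2, 0, -1]].

[[1, -1, -1], [0, -1, -1], [2, 0, -1]]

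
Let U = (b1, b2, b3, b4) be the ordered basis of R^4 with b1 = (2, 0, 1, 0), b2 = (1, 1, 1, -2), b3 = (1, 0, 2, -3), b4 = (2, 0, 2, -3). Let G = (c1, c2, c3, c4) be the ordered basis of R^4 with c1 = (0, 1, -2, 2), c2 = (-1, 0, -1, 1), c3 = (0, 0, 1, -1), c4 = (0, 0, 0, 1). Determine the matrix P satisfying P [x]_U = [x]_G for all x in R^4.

[[0, 1, 0, 0], [-2, -1, -1, -2], [-1, 2, 1, 0], [1, -1, -1, -1]]

Take x = bj: its U-coordinates are the j-th standard unit vector, so P e_j — column j of P — equals [bj]_G.
b1 = 0·c1 - 2c2 - c3 + c4, giving column 1 = (0, -2, -1, 1); repeating for each j gives P = [[0, 1, 0, 0], [-2, -1, -1, -2], [-1, 2, 1, 0], [1, -1, -1, -1]].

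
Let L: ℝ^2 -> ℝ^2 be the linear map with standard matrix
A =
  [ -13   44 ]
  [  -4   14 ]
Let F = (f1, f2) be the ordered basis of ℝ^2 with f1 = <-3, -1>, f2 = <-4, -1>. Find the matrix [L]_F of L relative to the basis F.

[[3, 0], [-1, -2]]

The j-th column of [L]_F is [L(fj)]_F.
L(f1) = A f1 = <-5, -2> = 3f1 - f2, so column 1 is <3, -1>.
Repeating for f2 and assembling the columns gives [[3, 0], [-1, -2]].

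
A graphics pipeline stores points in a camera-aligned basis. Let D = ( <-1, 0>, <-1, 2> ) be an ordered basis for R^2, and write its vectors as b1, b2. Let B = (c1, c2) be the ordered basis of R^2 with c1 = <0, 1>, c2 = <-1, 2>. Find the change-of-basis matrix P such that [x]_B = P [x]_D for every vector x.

[[-2, 0], [1, 1]]

Column j of P is [bj]_B, since P maps D-coordinates to B-coordinates.
Expressing b1 in B: b1 = -2c1 + c2, so column 1 of P is <-2, 1>.
Doing the same for each bj gives P = [[-2, 0], [1, 1]].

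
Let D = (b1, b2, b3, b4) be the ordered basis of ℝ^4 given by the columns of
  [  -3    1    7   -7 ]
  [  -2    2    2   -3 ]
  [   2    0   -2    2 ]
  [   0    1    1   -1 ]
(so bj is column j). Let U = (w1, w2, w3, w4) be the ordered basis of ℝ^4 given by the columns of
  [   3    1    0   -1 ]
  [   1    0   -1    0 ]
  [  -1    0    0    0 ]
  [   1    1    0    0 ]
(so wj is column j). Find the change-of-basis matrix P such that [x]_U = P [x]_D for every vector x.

Let M have columns bj and N have columns wj. Then for every x, N [x]_U = x = M [x]_D, so P = N^(-1) M.
Since det N = 1, N^(-1) has integer entries; multiplying gives P = [[-2, 0, 2, -2], [2, 1, -1, 1], [0, -2, 0, 1], [-1, 0, -2, 2]].

[[-2, 0, 2, -2], [2, 1, -1, 1], [0, -2, 0, 1], [-1, 0, -2, 2]]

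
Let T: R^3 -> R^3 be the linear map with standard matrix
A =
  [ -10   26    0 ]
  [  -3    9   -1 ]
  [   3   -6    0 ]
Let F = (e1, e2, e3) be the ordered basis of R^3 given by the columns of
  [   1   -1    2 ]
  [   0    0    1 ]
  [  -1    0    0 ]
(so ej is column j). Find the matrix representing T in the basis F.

Let P have columns e1, ..., e3. Then [T]_F = P^(-1) A P.
Here det P = 1, so P^(-1) is integer; computing A P first and then P^(-1)(A P) gives [[-3, 3, 0], [3, -1, 0], [-2, 3, 3]].

[[-3, 3, 0], [3, -1, 0], [-2, 3, 3]]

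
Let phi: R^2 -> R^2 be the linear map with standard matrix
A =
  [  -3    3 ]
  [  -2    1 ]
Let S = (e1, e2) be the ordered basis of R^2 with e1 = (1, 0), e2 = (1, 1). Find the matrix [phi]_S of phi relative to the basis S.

[[-1, 1], [-2, -1]]

Let P have columns e1, e2. Then [phi]_S = P^(-1) A P.
Here det P = 1, so P^(-1) is integer; computing A P first and then P^(-1)(A P) gives [[-1, 1], [-2, -1]].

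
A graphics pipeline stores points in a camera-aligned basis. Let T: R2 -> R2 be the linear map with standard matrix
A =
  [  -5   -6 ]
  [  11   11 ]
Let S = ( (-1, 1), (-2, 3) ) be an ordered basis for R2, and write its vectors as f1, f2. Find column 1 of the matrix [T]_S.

(3, -1)

Column 1 of [T]_S is the S-coordinate vector of T(f1).
In standard coordinates T(f1) = A f1 = (-1, 0).
Converting to S: (-1, 0) = 3f1 - f2, so the coordinate vector is (3, -1).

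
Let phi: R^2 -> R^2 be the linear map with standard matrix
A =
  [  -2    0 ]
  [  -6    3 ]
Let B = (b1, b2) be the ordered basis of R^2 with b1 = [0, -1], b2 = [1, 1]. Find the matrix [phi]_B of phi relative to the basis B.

[[3, 1], [0, -2]]

With P the matrix whose columns are b1, b2, [phi]_B = P^(-1) A P.
Column by column: phi(b1) = A b1 = [0, -3]; its B-coordinates [3, 0] give column 1.
Continuing for each basis vector yields [phi]_B = [[3, 1], [0, -2]].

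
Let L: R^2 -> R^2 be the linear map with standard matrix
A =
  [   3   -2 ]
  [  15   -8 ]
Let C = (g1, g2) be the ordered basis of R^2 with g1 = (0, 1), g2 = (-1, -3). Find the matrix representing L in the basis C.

Let P have columns g1, g2. Then [L]_C = P^(-1) A P.
Here det P = 1, so P^(-1) is integer; computing A P first and then P^(-1)(A P) gives [[-2, 0], [2, -3]].

[[-2, 0], [2, -3]]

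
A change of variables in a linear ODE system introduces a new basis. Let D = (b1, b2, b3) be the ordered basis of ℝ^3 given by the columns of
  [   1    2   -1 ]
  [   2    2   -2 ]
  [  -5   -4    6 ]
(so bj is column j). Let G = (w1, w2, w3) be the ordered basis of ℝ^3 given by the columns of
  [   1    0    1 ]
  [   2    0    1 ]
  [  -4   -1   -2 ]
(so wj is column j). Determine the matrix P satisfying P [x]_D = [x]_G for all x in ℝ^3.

Column j of P is [bj]_G, since P maps D-coordinates to G-coordinates.
Expressing b1 in G: b1 = w1 + w2 + 0·w3, so column 1 of P is [1, 1, 0].
Doing the same for each bj gives P = [[1, 0, -1], [1, 0, -2], [0, 2, 0]].

[[1, 0, -1], [1, 0, -2], [0, 2, 0]]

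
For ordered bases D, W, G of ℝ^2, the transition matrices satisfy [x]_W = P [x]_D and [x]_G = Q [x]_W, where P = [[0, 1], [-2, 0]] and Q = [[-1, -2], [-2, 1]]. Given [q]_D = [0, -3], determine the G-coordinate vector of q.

Composing the changes, [q]_G = Q P [q]_D.
Q P = [[4, -1], [-2, -2]]; applying this to [0, -3] gives [3, 6].

[3, 6]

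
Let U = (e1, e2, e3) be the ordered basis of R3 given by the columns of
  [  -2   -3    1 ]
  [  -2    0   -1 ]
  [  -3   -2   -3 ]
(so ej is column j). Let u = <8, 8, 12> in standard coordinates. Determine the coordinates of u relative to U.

We seek scalars with c_1 e1 + ... + c_3 e3 = u; equivalently solve M c = u where the columns of M are e1, ..., e3.
Gaussian elimination on [M | u] yields c = (-4, 0, 0).
Check: -4e1 + 0·e2 + 0·e3 = <8, 8, 12>.

<-4, 0, 0>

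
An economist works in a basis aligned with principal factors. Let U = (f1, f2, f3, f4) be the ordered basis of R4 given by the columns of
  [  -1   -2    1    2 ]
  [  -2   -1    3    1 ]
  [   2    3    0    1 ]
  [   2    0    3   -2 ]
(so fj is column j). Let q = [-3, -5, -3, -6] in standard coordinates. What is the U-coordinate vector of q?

[-1, 0, -2, -1]

[q]_U is the unique c with M c = q, where M has columns f1, ..., f4.
Solving this 4x4 system gives c = (-1, 0, -2, -1).
Check: -f1 + 0·f2 - 2f3 - f4 = [-3, -5, -3, -6].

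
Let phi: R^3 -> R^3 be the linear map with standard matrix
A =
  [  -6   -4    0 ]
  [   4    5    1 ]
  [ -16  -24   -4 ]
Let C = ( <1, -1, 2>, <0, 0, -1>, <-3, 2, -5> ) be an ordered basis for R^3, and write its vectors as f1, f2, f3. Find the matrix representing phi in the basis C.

[[1, 3, 1], [-3, -3, -3], [1, 1, -3]]

The j-th column of [phi]_C is [phi(fj)]_C.
phi(f1) = A f1 = <-2, 1, 0> = f1 - 3f2 + f3, so column 1 is <1, -3, 1>.
Repeating for f2, f3 and assembling the columns gives [[1, 3, 1], [-3, -3, -3], [1, 1, -3]].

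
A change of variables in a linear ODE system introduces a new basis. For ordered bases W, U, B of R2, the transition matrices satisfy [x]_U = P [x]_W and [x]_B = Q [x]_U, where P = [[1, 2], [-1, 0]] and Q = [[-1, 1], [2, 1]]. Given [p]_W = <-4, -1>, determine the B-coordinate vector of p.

<10, -8>

First [p]_U = P [p]_W = <-6, 4>.
Then [p]_B = Q [p]_U = <10, -8>.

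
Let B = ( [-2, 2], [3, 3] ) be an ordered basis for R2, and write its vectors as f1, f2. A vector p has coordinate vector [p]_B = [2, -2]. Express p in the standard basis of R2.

p = M [p]_B, where M has columns f1, f2.
Carrying out the matrix-vector product, p = [-10, -2].

[-10, -2]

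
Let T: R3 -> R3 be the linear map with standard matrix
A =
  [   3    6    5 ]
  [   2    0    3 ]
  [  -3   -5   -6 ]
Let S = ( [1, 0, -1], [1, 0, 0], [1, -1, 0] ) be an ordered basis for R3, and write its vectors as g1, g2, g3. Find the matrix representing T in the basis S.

[[-3, 3, -2], [0, 2, 1], [1, -2, -2]]

Let P have columns g1, ..., g3. Then [T]_S = P^(-1) A P.
Here det P = 1, so P^(-1) is integer; computing A P first and then P^(-1)(A P) gives [[-3, 3, -2], [0, 2, 1], [1, -2, -2]].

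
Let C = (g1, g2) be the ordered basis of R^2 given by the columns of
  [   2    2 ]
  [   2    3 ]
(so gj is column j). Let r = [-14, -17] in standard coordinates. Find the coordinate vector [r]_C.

[-4, -3]

[r]_C is the unique c with M c = r, where M has columns g1, g2.
System: 2c_1 + 2c_2 = -14, 2c_1 + 3c_2 = -17; solving gives c_1 = -4, c_2 = -3.
Check: -4g1 - 3g2 = [-14, -17].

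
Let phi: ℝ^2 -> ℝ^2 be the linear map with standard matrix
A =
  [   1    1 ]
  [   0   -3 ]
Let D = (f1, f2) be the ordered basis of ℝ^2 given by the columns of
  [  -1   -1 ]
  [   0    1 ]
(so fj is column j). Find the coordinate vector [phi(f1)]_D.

(1, 0)

Compute phi(f1) = A f1 = (-1, 0) in standard coordinates.
Then write this in D-coordinates: solve for y in y_1 f1 + y_2 f2 = (-1, 0).
This gives y = (1, 0), which is column 1 of [phi]_D.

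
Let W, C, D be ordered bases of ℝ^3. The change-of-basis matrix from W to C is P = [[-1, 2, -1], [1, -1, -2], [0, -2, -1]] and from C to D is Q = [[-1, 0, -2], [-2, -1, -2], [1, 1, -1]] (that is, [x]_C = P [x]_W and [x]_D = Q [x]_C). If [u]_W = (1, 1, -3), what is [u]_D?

(-6, -16, 9)

Composing the changes, [u]_D = Q P [u]_W.
Q P = [[1, 2, 3], [1, 1, 6], [0, 3, -2]]; applying this to (1, 1, -3) gives (-6, -16, 9).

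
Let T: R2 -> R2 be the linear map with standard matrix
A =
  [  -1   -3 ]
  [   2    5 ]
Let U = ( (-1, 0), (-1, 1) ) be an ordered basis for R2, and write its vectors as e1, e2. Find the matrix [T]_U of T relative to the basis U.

[[1, -1], [-2, 3]]

With P the matrix whose columns are e1, e2, [T]_U = P^(-1) A P.
Column by column: T(e1) = A e1 = (1, -2); its U-coordinates (1, -2) give column 1.
Continuing for each basis vector yields [T]_U = [[1, -1], [-2, 3]].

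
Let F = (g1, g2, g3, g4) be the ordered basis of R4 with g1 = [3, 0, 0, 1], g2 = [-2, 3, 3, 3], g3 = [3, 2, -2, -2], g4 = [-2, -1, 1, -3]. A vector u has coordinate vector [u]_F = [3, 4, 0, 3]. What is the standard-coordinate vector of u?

[-5, 9, 15, 6]

u = M [u]_F, where M has columns g1, ..., g4.
Carrying out the matrix-vector product, u = [-5, 9, 15, 6].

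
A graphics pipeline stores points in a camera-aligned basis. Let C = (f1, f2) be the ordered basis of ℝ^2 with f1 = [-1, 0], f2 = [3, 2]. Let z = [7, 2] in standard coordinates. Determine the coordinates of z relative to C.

We seek scalars with c_1 f1 + c_2 f2 = z; equivalently solve M c = z where the columns of M are f1, f2.
System: -c_1 + 3c_2 = 7, 0c_1 + 2c_2 = 2; solving gives c_1 = -4, c_2 = 1.
Check: -4f1 + f2 = [7, 2].

[-4, 1]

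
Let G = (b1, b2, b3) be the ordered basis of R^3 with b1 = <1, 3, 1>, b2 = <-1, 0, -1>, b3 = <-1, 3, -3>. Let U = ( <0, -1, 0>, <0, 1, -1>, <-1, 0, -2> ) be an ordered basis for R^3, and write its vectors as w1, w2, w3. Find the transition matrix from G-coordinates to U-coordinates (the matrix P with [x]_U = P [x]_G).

[[-2, -1, -2], [1, -1, 1], [-1, 1, 1]]

Let M have columns bj and N have columns wj. Then for every x, N [x]_U = x = M [x]_G, so P = N^(-1) M.
Since det N = -1, N^(-1) has integer entries; multiplying gives P = [[-2, -1, -2], [1, -1, 1], [-1, 1, 1]].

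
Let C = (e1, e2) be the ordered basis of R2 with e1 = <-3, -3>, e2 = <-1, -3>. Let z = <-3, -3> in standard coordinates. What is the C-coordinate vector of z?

[z]_C is the unique c with M c = z, where M has columns e1, e2.
System: -3c_1 - c_2 = -3, -3c_1 - 3c_2 = -3; solving gives c_1 = 1, c_2 = 0.
Check: e1 + 0·e2 = <-3, -3>.

<1, 0>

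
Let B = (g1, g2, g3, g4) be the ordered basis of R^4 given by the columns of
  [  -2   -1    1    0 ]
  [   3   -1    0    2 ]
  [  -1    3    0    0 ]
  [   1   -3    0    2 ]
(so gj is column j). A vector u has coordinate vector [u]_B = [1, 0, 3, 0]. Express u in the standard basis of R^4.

[1, 3, -1, 1]

The coordinates say u = g1 + 0·g2 + 3g3 + 0·g4; adding the scaled basis vectors gives [1, 3, -1, 1].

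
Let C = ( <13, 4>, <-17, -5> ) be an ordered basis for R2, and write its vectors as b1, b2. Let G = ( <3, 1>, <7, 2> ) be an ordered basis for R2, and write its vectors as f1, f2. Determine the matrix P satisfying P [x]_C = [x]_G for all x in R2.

Column j of P is [bj]_G, since P maps C-coordinates to G-coordinates.
Expressing b1 in G: b1 = 2f1 + f2, so column 1 of P is <2, 1>.
Doing the same for each bj gives P = [[2, -1], [1, -2]].

[[2, -1], [1, -2]]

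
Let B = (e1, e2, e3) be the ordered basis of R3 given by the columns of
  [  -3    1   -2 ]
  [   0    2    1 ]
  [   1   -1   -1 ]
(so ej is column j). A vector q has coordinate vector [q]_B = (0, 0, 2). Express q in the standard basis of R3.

(-4, 2, -2)

By definition q = 0·e1 + 0·e2 + 2e3.
Summing componentwise gives (-4, 2, -2).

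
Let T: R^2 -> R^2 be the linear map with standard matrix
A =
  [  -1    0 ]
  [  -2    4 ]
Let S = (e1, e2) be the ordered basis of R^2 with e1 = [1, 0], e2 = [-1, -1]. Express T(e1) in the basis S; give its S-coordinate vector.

Compute T(e1) = A e1 = [-1, -2] in standard coordinates.
Then write this in S-coordinates: solve for y in y_1 e1 + y_2 e2 = [-1, -2].
This gives y = [1, 2], which is column 1 of [T]_S.

[1, 2]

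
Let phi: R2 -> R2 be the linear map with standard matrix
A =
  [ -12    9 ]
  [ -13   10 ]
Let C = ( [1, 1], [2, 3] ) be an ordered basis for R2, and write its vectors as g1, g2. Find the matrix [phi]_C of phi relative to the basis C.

[[-3, 1], [0, 1]]

The j-th column of [phi]_C is [phi(gj)]_C.
phi(g1) = A g1 = [-3, -3] = -3g1 + 0·g2, so column 1 is [-3, 0].
Repeating for g2 and assembling the columns gives [[-3, 1], [0, 1]].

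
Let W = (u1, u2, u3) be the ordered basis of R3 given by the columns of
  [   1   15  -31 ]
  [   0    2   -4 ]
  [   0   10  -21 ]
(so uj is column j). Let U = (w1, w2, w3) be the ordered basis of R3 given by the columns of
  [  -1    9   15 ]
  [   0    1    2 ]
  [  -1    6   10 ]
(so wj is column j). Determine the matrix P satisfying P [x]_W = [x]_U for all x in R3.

[[2, 0, 1], [2, 0, 0], [-1, 1, -2]]

Column j of P is [uj]_U, since P maps W-coordinates to U-coordinates.
Expressing u1 in U: u1 = 2w1 + 2w2 - w3, so column 1 of P is (2, 2, -1).
Doing the same for each uj gives P = [[2, 0, 1], [2, 0, 0], [-1, 1, -2]].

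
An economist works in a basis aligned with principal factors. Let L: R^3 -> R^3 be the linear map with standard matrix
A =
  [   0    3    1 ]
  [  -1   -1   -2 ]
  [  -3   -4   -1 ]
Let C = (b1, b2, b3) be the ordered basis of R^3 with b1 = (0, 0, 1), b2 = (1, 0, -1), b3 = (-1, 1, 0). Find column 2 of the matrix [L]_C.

(-2, 0, 1)

Column 2 of [L]_C is the C-coordinate vector of L(b2).
In standard coordinates L(b2) = A b2 = (-1, 1, -2).
Converting to C: (-1, 1, -2) = -2b1 + 0·b2 + b3, so the coordinate vector is (-2, 0, 1).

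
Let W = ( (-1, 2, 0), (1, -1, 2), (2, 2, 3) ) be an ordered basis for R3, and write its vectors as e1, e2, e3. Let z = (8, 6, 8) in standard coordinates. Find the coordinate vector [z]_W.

Write z = c_1 e1 + ... + c_3 e3 and solve for the c_i.
Row-reducing the augmented matrix [M | z] gives c = (-2, -2, 4).
Check: -2e1 - 2e2 + 4e3 = (8, 6, 8).

(-2, -2, 4)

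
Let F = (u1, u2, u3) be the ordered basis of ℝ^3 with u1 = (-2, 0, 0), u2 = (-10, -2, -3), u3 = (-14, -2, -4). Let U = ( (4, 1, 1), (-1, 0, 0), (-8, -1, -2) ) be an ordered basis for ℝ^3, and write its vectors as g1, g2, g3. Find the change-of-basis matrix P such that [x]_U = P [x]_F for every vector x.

[[0, -1, 0], [2, -2, -2], [0, 1, 2]]

Column j of P is [uj]_U, since P maps F-coordinates to U-coordinates.
Expressing u1 in U: u1 = 0·g1 + 2g2 + 0·g3, so column 1 of P is (0, 2, 0).
Doing the same for each uj gives P = [[0, -1, 0], [2, -2, -2], [0, 1, 2]].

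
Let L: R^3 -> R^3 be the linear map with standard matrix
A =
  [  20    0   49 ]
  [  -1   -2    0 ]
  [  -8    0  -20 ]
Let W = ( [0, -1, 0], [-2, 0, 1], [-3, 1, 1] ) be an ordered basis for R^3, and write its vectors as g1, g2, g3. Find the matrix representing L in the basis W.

With P the matrix whose columns are g1, ..., g3, [L]_W = P^(-1) A P.
Column by column: L(g1) = A g1 = [0, 2, 0]; its W-coordinates [-2, 0, 0] give column 1.
Continuing for each basis vector yields [L]_W = [[-2, -3, 2], [0, -3, 1], [0, -1, 3]].

[[-2, -3, 2], [0, -3, 1], [0, -1, 3]]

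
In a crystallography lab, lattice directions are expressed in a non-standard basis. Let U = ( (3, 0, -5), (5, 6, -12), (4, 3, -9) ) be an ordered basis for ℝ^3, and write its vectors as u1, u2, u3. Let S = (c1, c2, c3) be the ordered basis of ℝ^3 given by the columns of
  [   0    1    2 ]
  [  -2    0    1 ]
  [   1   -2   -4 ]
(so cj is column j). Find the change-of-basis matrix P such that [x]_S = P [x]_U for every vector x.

Column j of P is [uj]_S, since P maps U-coordinates to S-coordinates.
Expressing u1 in S: u1 = c1 - c2 + 2c3, so column 1 of P is (1, -1, 2).
Doing the same for each uj gives P = [[1, -2, -1], [-1, 1, 2], [2, 2, 1]].

[[1, -2, -1], [-1, 1, 2], [2, 2, 1]]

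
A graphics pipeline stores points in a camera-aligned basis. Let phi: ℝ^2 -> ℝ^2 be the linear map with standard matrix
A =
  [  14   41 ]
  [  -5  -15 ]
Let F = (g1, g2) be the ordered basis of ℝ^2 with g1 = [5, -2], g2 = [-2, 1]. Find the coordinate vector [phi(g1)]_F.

[-2, 1]

Column 1 of [phi]_F is the F-coordinate vector of phi(g1).
In standard coordinates phi(g1) = A g1 = [-12, 5].
Converting to F: [-12, 5] = -2g1 + g2, so the coordinate vector is [-2, 1].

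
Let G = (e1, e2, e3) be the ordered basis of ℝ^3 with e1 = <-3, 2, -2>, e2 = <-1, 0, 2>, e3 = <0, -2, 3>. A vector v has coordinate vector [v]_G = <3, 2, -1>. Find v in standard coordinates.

<-11, 8, -5>

By definition v = 3e1 + 2e2 - e3.
Summing componentwise gives <-11, 8, -5>.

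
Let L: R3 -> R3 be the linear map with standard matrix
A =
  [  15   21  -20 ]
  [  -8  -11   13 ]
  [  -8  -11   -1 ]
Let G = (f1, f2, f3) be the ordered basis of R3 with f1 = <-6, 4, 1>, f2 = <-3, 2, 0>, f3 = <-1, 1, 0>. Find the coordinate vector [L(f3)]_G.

Column 3 of [L]_G is the G-coordinate vector of L(f3).
In standard coordinates L(f3) = A f3 = <6, -3, -3>.
Converting to G: <6, -3, -3> = -3f1 + 3f2 + 3f3, so the coordinate vector is <-3, 3, 3>.

<-3, 3, 3>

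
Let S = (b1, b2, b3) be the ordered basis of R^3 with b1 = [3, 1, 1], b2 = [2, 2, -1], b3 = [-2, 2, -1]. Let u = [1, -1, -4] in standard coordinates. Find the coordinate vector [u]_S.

Write u = c_1 b1 + ... + c_3 b3 and solve for the c_i.
Gaussian elimination on [M | u] yields c = (-3, 3, -2).
Check: -3b1 + 3b2 - 2b3 = [1, -1, -4].

[-3, 3, -2]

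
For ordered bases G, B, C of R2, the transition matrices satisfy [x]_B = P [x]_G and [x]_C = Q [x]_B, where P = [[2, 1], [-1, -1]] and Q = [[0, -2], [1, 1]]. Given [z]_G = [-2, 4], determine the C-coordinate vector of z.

First [z]_B = P [z]_G = [0, -2].
Then [z]_C = Q [z]_B = [4, -2].

[4, -2]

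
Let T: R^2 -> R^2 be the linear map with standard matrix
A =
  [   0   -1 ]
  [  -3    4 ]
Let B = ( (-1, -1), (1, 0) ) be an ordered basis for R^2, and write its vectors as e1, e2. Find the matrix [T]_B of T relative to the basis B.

[[1, 3], [2, 3]]

With P the matrix whose columns are e1, e2, [T]_B = P^(-1) A P.
Column by column: T(e1) = A e1 = (1, -1); its B-coordinates (1, 2) give column 1.
Continuing for each basis vector yields [T]_B = [[1, 3], [2, 3]].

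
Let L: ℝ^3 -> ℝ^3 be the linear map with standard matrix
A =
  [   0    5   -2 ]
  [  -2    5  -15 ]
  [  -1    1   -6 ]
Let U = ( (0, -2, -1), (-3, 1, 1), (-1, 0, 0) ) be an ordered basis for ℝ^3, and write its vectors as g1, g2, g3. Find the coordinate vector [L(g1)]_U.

Column 1 of [L]_U is the U-coordinate vector of L(g1).
In standard coordinates L(g1) = A g1 = (-8, 5, 4).
Converting to U: (-8, 5, 4) = -g1 + 3g2 - g3, so the coordinate vector is (-1, 3, -1).

(-1, 3, -1)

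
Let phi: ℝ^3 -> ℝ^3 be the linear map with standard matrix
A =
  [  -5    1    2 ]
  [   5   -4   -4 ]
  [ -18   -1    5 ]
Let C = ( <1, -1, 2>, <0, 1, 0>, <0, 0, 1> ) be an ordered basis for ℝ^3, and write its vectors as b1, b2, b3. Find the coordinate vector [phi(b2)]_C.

<1, -3, -3>

Compute phi(b2) = A b2 = <1, -4, -1> in standard coordinates.
Then write this in C-coordinates: solve for y in y_1 b1 + ... + y_3 b3 = <1, -4, -1>.
This gives y = <1, -3, -3>, which is column 2 of [phi]_C.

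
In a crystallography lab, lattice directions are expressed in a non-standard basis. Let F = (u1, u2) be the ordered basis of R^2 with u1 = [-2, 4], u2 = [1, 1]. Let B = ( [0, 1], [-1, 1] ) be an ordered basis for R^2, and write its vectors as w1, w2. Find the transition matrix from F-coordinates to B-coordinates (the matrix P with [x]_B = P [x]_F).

[[2, 2], [2, -1]]

Column j of P is [uj]_B, since P maps F-coordinates to B-coordinates.
Expressing u1 in B: u1 = 2w1 + 2w2, so column 1 of P is [2, 2].
Doing the same for each uj gives P = [[2, 2], [2, -1]].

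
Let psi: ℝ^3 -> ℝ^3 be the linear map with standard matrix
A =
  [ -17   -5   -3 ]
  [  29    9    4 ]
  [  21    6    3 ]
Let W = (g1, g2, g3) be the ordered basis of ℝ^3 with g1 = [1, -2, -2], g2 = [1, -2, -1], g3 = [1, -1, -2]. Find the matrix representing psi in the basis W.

Let P have columns g1, ..., g3. Then [psi]_W = P^(-1) A P.
Here det P = -1, so P^(-1) is integer; computing A P first and then P^(-1)(A P) gives [[-3, -1, -3], [1, -2, -3], [1, -1, 0]].

[[-3, -1, -3], [1, -2, -3], [1, -1, 0]]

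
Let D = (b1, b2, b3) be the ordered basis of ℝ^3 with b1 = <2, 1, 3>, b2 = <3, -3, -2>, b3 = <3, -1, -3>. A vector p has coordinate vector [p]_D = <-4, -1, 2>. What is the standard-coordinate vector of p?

The coordinates say p = -4b1 - b2 + 2b3; adding the scaled basis vectors gives <-5, -3, -16>.

<-5, -3, -16>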